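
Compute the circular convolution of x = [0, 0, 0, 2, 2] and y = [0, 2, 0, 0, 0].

(x ⊛ y)[n] = Σ(m=0 to 4) x[m] · y[(n-m) mod 5]

Computing each output sample:
(x ⊛ y)[0] = 4
(x ⊛ y)[1] = 0
(x ⊛ y)[2] = 0
(x ⊛ y)[3] = 0
(x ⊛ y)[4] = 4

x ⊛ y = [4, 0, 0, 0, 4]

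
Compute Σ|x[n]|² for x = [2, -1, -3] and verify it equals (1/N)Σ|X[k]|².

Time domain:
Σ|x[n]|² = |2|² + |-1|² + |-3|² = 14.0000

Frequency domain:
(1/3)Σ|X[k]|² = (1/3)(|-2|² + |4.0000-1.7321i|² + |4.0000+1.7321i|²) = (1/3)·42.0000 = 14.0000

Both sides agree, confirming Parseval's theorem.

Σ|x[n]|² = (1/N)Σ|X[k]|² = 14.0000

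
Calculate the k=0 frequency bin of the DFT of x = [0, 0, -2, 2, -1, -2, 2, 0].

X[0] = Σ(n=0 to 7) x[n] · ω_8^0 = Σ x[n]
= (0) + (0) + (-2) + (2) + (-1) + (-2) + (2) + (0)

X[0] = -1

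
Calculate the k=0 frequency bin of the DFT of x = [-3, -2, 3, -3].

X[0] = Σ(n=0 to 3) x[n] · ω_4^0 = Σ x[n]
= (-3) + (-2) + (3) + (-3)

X[0] = -5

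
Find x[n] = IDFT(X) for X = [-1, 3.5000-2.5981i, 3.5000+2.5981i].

x[n] = (1/3) Σ(k=0 to 2) X[k] · e^(2πikn/3)

Computing each x[n]:
x[0] = 2
x[1] = 0
x[2] = -3

x = [2, 0, -3]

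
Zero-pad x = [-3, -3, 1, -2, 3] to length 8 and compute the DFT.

Original 5-point DFT: [-4, -2.1910+3.9430i, -3.3090+6.3799i, -3.3090-6.3799i, -2.1910-3.9430i]
Zero-padded 8-point DFT provides frequency interpolation.

DFT_8([x, 0, ...]) = [-4, -6.7071+2.5355i, -1+1i, -5.2929+4.5355i, 6, -5.2929-4.5355i, -1-1i, -6.7071-2.5355i]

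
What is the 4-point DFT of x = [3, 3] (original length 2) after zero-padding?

Original 2-point DFT: [6, 0]
Zero-padded 4-point DFT provides frequency interpolation.

DFT_4([x, 0, ...]) = [6, 3-3i, 0, 3+3i]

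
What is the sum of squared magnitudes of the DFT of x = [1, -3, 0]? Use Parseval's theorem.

Parseval: Σ|x[n]|² = (1/N)Σ|X[k]|², so Σ|X[k]|² = N·Σ|x[n]|² = 3·10.0000

Σ|X[k]|² = N·Σ|x[n]|² = 3·10.0000 = 30.0000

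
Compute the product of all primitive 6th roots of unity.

The primitive 6th roots of unity are ω_6^k for k coprime to 6: k ∈ {1, 5}
Their product equals the constant term of the cyclotomic polynomial Φ_6(x) up to sign.
For n ≥ 3, the product of all primitive nth roots of unity is 1. (For n=1 it is 1; for n=2 it is -1.)

1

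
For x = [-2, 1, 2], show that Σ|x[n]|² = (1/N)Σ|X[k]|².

Time domain:
Σ|x[n]|² = |-2|² + |1|² + |2|² = 9.0000

Frequency domain:
(1/3)Σ|X[k]|² = (1/3)(|1|² + |-3.5000+0.8660i|² + |-3.5000-0.8660i|²) = (1/3)·27.0000 = 9.0000

Both sides agree, confirming Parseval's theorem.

Σ|x[n]|² = (1/N)Σ|X[k]|² = 9.0000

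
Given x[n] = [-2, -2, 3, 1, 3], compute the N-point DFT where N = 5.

X[k] = Σ(n=0 to 4) x[n] · ω_5^(nk)
where ω_5 = e^(-2πi/5)

Computing each X[k]:
X[0] = 3
X[1] = -4.9271+3.5797i
X[2] = -1.5729+4.8410i
X[3] = -1.5729-4.8410i
X[4] = -4.9271-3.5797i

X = [3, -4.9271+3.5797i, -1.5729+4.8410i, -1.5729-4.8410i, -4.9271-3.5797i]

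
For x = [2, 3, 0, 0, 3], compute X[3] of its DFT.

X[3] = Σ(n=0 to 4) x[n] · ω_5^(3n) where ω_5 = e^(-2πi/5)
= (2)·ω_5^0 + (3)·ω_5^3 + (0)·ω_5^6 + (0)·ω_5^9 + (3)·ω_5^12

X[3] = -2.8541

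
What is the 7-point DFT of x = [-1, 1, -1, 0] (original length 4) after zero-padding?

Original 4-point DFT: [-1, -1i, -3, 1i]
Zero-padded 7-point DFT provides frequency interpolation.

DFT_7([x, 0, ...]) = [-1, -0.1540+0.1931i, -0.3216-1.4088i, -2.5245-1.2157i, -2.5245+1.2157i, -0.3216+1.4088i, -0.1540-0.1931i]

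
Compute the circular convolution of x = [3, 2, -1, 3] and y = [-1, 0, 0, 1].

(x ⊛ y)[n] = Σ(m=0 to 3) x[m] · y[(n-m) mod 4]

Computing each output sample:
(x ⊛ y)[0] = -1
(x ⊛ y)[1] = -3
(x ⊛ y)[2] = 4
(x ⊛ y)[3] = 0

x ⊛ y = [-1, -3, 4, 0]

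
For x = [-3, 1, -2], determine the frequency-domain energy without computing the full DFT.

Parseval: Σ|x[n]|² = (1/N)Σ|X[k]|², so Σ|X[k]|² = N·Σ|x[n]|² = 3·14.0000

Σ|X[k]|² = N·Σ|x[n]|² = 3·14.0000 = 42.0000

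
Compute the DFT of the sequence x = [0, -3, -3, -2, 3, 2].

X[k] = Σ(n=0 to 5) x[n] · ω_6^(nk)
where ω_6 = e^(-2πi/6)

Computing each X[k]:
X[0] = -3
X[1] = 1.5000+9.5263i
X[2] = -1.5000-0.8660i
X[3] = 3
X[4] = -1.5000+0.8660i
X[5] = 1.5000-9.5263i

X = [-3, 1.5000+9.5263i, -1.5000-0.8660i, 3, -1.5000+0.8660i, 1.5000-9.5263i]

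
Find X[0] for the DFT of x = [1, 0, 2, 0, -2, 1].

X[0] = Σ(n=0 to 5) x[n] · ω_6^0 = Σ x[n]
= (1) + (0) + (2) + (0) + (-2) + (1)

X[0] = 2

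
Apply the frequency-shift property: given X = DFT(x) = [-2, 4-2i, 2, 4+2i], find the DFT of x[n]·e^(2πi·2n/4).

Modulation property: DFT(ω_4^(-2n)·x[n]) = X[(k-2) mod 4], so circularly shift X by 2 positions.

X[k-2] = [2, 4+2i, -2, 4-2i]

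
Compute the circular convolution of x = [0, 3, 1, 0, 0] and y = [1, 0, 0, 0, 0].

(x ⊛ y)[n] = Σ(m=0 to 4) x[m] · y[(n-m) mod 5]

Computing each output sample:
(x ⊛ y)[0] = 0
(x ⊛ y)[1] = 3
(x ⊛ y)[2] = 1
(x ⊛ y)[3] = 0
(x ⊛ y)[4] = 0

x ⊛ y = [0, 3, 1, 0, 0]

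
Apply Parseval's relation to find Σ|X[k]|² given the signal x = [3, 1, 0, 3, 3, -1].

Parseval: Σ|x[n]|² = (1/N)Σ|X[k]|², so Σ|X[k]|² = N·Σ|x[n]|² = 6·29.0000

Σ|X[k]|² = N·Σ|x[n]|² = 6·29.0000 = 174.0000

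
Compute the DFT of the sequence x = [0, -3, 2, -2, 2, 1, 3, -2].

X[k] = Σ(n=0 to 7) x[n] · ω_8^(nk)
where ω_8 = e^(-2πi/8)

Computing each X[k]:
X[0] = 1
X[1] = -4.8284+3.8284i
X[2] = -3-2i
X[3] = 0.8284+1.8284i
X[4] = 13
X[5] = 0.8284-1.8284i
X[6] = -3+2i
X[7] = -4.8284-3.8284i

X = [1, -4.8284+3.8284i, -3-2i, 0.8284+1.8284i, 13, 0.8284-1.8284i, -3+2i, -4.8284-3.8284i]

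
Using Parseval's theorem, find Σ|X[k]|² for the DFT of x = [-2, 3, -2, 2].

Parseval: Σ|x[n]|² = (1/N)Σ|X[k]|², so Σ|X[k]|² = N·Σ|x[n]|² = 4·21.0000

Σ|X[k]|² = N·Σ|x[n]|² = 4·21.0000 = 84.0000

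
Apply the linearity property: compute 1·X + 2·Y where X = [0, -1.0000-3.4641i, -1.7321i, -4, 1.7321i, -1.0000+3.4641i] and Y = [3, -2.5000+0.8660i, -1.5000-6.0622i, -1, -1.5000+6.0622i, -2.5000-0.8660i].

By linearity: DFT(1x + 2y) = 1·DFT(x) + 2·DFT(y)
= 1·[0, -1.0000-3.4641i, -1.7321i, -4, 1.7321i, -1.0000+3.4641i] + 2·[3, -2.5000+0.8660i, -1.5000-6.0622i, -1, -1.5000+6.0622i, -2.5000-0.8660i]

Computing element-wise:
Z[0] = 1·(0) + 2·(3) = 6
Z[1] = 1·(-1.0000-3.4641i) + 2·(-2.5000+0.8660i) = -6.0000-1.7321i
Z[2] = 1·(-1.7321i) + 2·(-1.5000-6.0622i) = -3.0000-13.8565i
Z[3] = 1·(-4) + 2·(-1) = -6
Z[4] = 1·(1.7321i) + 2·(-1.5000+6.0622i) = -3.0000+13.8565i
Z[5] = 1·(-1.0000+3.4641i) + 2·(-2.5000-0.8660i) = -6.0000+1.7321i

DFT(1x + 2y) = 1·X + 2·Y = [6, -6.0000-1.7321i, -3.0000-13.8565i, -6, -3.0000+13.8565i, -6.0000+1.7321i]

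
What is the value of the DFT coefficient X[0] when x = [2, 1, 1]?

X[0] = Σ(n=0 to 2) x[n] · ω_3^0 = Σ x[n]
= (2) + (1) + (1)

X[0] = 4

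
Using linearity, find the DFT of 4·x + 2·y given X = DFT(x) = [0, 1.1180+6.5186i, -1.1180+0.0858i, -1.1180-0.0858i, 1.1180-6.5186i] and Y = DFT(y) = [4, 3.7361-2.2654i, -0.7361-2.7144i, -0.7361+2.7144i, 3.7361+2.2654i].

By linearity: DFT(4x + 2y) = 4·DFT(x) + 2·DFT(y)
= 4·[0, 1.1180+6.5186i, -1.1180+0.0858i, -1.1180-0.0858i, 1.1180-6.5186i] + 2·[4, 3.7361-2.2654i, -0.7361-2.7144i, -0.7361+2.7144i, 3.7361+2.2654i]

Computing element-wise:
Z[0] = 4·(0) + 2·(4) = 8
Z[1] = 4·(1.1180+6.5186i) + 2·(3.7361-2.2654i) = 11.9442+21.5436i
Z[2] = 4·(-1.1180+0.0858i) + 2·(-0.7361-2.7144i) = -5.9442-5.0856i
Z[3] = 4·(-1.1180-0.0858i) + 2·(-0.7361+2.7144i) = -5.9442+5.0856i
Z[4] = 4·(1.1180-6.5186i) + 2·(3.7361+2.2654i) = 11.9442-21.5436i

DFT(4x + 2y) = 4·X + 2·Y = [8, 11.9442+21.5436i, -5.9442-5.0856i, -5.9442+5.0856i, 11.9442-21.5436i]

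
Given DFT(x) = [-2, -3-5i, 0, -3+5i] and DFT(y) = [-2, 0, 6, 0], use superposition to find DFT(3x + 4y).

By linearity: DFT(3x + 4y) = 3·DFT(x) + 4·DFT(y)
= 3·[-2, -3-5i, 0, -3+5i] + 4·[-2, 0, 6, 0]

Computing element-wise:
Z[0] = 3·(-2) + 4·(-2) = -14
Z[1] = 3·(-3-5i) + 4·(0) = -9-15i
Z[2] = 3·(0) + 4·(6) = 24
Z[3] = 3·(-3+5i) + 4·(0) = -9+15i

DFT(3x + 4y) = 3·X + 4·Y = [-14, -9-15i, 24, -9+15i]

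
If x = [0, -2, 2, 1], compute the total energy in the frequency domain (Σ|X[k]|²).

Parseval: Σ|x[n]|² = (1/N)Σ|X[k]|², so Σ|X[k]|² = N·Σ|x[n]|² = 4·9.0000

Σ|X[k]|² = N·Σ|x[n]|² = 4·9.0000 = 36.0000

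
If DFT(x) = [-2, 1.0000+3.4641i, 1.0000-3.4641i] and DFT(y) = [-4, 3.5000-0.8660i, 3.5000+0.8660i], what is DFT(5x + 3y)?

By linearity: DFT(5x + 3y) = 5·DFT(x) + 3·DFT(y)
= 5·[-2, 1.0000+3.4641i, 1.0000-3.4641i] + 3·[-4, 3.5000-0.8660i, 3.5000+0.8660i]

Computing element-wise:
Z[0] = 5·(-2) + 3·(-4) = -22
Z[1] = 5·(1.0000+3.4641i) + 3·(3.5000-0.8660i) = 15.5000+14.7225i
Z[2] = 5·(1.0000-3.4641i) + 3·(3.5000+0.8660i) = 15.5000-14.7225i

DFT(5x + 3y) = 5·X + 3·Y = [-22, 15.5000+14.7225i, 15.5000-14.7225i]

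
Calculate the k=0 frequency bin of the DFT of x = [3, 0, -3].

X[0] = Σ(n=0 to 2) x[n] · ω_3^0 = Σ x[n]
= (3) + (0) + (-3)

X[0] = 0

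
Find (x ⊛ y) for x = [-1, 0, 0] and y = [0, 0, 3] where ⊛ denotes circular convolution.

(x ⊛ y)[n] = Σ(m=0 to 2) x[m] · y[(n-m) mod 3]

Computing each output sample:
(x ⊛ y)[0] = 0
(x ⊛ y)[1] = 0
(x ⊛ y)[2] = -3

x ⊛ y = [0, 0, -3]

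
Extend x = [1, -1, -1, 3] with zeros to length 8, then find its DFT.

Original 4-point DFT: [2, 2+4i, -2, 2-4i]
Zero-padded 8-point DFT provides frequency interpolation.

DFT_8([x, 0, ...]) = [2, -1.8284-0.4142i, 2+4i, 3.8284-2.4142i, -2, 3.8284+2.4142i, 2-4i, -1.8284+0.4142i]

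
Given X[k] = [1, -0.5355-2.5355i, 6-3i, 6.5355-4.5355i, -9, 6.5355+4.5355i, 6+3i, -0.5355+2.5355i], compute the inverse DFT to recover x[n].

x[n] = (1/8) Σ(k=0 to 7) X[k] · e^(2πikn/8)

Computing each x[n]:
x[0] = 2
x[1] = 2
x[2] = -3
x[3] = 3
x[4] = -1
x[5] = 2
x[6] = -2
x[7] = -2

x = [2, 2, -3, 3, -1, 2, -2, -2]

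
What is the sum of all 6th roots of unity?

Sum of all nth roots of unity equals 0 for n > 1 (geometric series with r ≠ 1).

0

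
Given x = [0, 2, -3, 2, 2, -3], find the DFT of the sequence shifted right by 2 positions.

Time shift by 2: X_shifted[k] = ω_6^(2k) · X[k]
Shifted x = [2, -3, 0, 2, -3, 2]

DFT(x[n-2]) = [0, 1.0000+1.7321i, 6.0000+6.9282i, -2, 6.0000-6.9282i, 1.0000-1.7321i]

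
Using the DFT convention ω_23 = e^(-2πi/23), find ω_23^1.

ω_23^1 = e^(-2πi·1/23)
= cos(-2π·1/23) + i·sin(-2π·1/23)
= cos(-2π/23) + i·sin(-2π/23)

ω_23^1 = cos(-2π/23) + i·sin(-2π/23) = 0.9629-0.2698i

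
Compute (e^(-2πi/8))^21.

Since ω_8^8 = 1, powers reduce modulo 8.
21 mod 8 = 5
So ω_8^21 = ω_8^5 = e^(-2πi·5/8)

ω_8^21 = ω_8^5 = -0.7071+0.7071i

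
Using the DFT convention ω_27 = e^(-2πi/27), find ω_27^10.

ω_27^10 = e^(-2πi·10/27)
= cos(-2π·10/27) + i·sin(-2π·10/27)
= cos(-20π/27) + i·sin(-20π/27)

ω_27^10 = cos(-20π/27) + i·sin(-20π/27) = -0.6862-0.7274i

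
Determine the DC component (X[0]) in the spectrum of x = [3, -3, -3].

X[0] = Σ(n=0 to 2) x[n] · ω_3^0 = Σ x[n]
= (3) + (-3) + (-3)

X[0] = -3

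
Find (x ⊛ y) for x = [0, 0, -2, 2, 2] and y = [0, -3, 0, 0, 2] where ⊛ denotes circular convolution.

(x ⊛ y)[n] = Σ(m=0 to 4) x[m] · y[(n-m) mod 5]

Computing each output sample:
(x ⊛ y)[0] = -6
(x ⊛ y)[1] = -4
(x ⊛ y)[2] = 4
(x ⊛ y)[3] = 10
(x ⊛ y)[4] = -6

x ⊛ y = [-6, -4, 4, 10, -6]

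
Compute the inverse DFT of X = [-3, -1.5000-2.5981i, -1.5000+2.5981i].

x[n] = (1/3) Σ(k=0 to 2) X[k] · e^(2πikn/3)

Computing each x[n]:
x[0] = -2
x[1] = 1
x[2] = -2

x = [-2, 1, -2]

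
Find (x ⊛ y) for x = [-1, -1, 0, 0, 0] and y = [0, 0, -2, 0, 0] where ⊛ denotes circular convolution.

(x ⊛ y)[n] = Σ(m=0 to 4) x[m] · y[(n-m) mod 5]

Computing each output sample:
(x ⊛ y)[0] = 0
(x ⊛ y)[1] = 0
(x ⊛ y)[2] = 2
(x ⊛ y)[3] = 2
(x ⊛ y)[4] = 0

x ⊛ y = [0, 0, 2, 2, 0]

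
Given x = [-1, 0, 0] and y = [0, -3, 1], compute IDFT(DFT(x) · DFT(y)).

(x ⊛ y)[n] = Σ(m=0 to 2) x[m] · y[(n-m) mod 3]

Computing each output sample:
(x ⊛ y)[0] = 0
(x ⊛ y)[1] = 3
(x ⊛ y)[2] = -1

x ⊛ y = [0, 3, -1]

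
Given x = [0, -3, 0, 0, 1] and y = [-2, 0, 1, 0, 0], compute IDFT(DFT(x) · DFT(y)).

(x ⊛ y)[n] = Σ(m=0 to 4) x[m] · y[(n-m) mod 5]

Computing each output sample:
(x ⊛ y)[0] = 0
(x ⊛ y)[1] = 7
(x ⊛ y)[2] = 0
(x ⊛ y)[3] = -3
(x ⊛ y)[4] = -2

x ⊛ y = [0, 7, 0, -3, -2]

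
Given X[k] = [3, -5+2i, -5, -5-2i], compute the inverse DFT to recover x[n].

x[n] = (1/4) Σ(k=0 to 3) X[k] · e^(2πikn/4)

Computing each x[n]:
x[0] = -3
x[1] = 1
x[2] = 2
x[3] = 3

x = [-3, 1, 2, 3]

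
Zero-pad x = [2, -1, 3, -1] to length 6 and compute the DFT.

Original 4-point DFT: [3, -1, 7, -1]
Zero-padded 6-point DFT provides frequency interpolation.

DFT_6([x, 0, ...]) = [3, 1.0000-1.7321i, 3.4641i, 7, -3.4641i, 1.0000+1.7321i]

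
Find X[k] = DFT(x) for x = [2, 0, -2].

X[k] = Σ(n=0 to 2) x[n] · ω_3^(nk)
where ω_3 = e^(-2πi/3)

Computing each X[k]:
X[0] = 0
X[1] = 3.0000-1.7321i
X[2] = 3.0000+1.7321i

X = [0, 3.0000-1.7321i, 3.0000+1.7321i]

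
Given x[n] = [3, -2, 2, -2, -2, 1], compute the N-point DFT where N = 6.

X[k] = Σ(n=0 to 5) x[n] · ω_6^(nk)
where ω_6 = e^(-2πi/6)

Computing each X[k]:
X[0] = 0
X[1] = 4.5000-0.8660i
X[2] = 1.5000+6.0622i
X[3] = 6
X[4] = 1.5000-6.0622i
X[5] = 4.5000+0.8660i

X = [0, 4.5000-0.8660i, 1.5000+6.0622i, 6, 1.5000-6.0622i, 4.5000+0.8660i]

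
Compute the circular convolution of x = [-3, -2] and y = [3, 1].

(x ⊛ y)[n] = Σ(m=0 to 1) x[m] · y[(n-m) mod 2]

Computing each output sample:
(x ⊛ y)[0] = -11
(x ⊛ y)[1] = -9

x ⊛ y = [-11, -9]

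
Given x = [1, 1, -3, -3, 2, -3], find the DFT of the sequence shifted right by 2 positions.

Time shift by 2: X_shifted[k] = ω_6^(2k) · X[k]
Shifted x = [2, -3, 1, 1, -3, -3]

DFT(x[n-2]) = [-5, -1.0000-3.4641i, 7.0000+3.4641i, 5, 7.0000-3.4641i, -1.0000+3.4641i]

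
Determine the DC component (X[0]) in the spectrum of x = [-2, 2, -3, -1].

X[0] = Σ(n=0 to 3) x[n] · ω_4^0 = Σ x[n]
= (-2) + (2) + (-3) + (-1)

X[0] = -4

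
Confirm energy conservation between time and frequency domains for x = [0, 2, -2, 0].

Time domain:
Σ|x[n]|² = |0|² + |2|² + |-2|² + |0|² = 8.0000

Frequency domain:
(1/4)Σ|X[k]|² = (1/4)(|0|² + |2-2i|² + |-4|² + |2+2i|²) = (1/4)·32.0000 = 8.0000

Both sides agree, confirming Parseval's theorem.

Σ|x[n]|² = (1/N)Σ|X[k]|² = 8.0000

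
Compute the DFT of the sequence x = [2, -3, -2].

X[k] = Σ(n=0 to 2) x[n] · ω_3^(nk)
where ω_3 = e^(-2πi/3)

Computing each X[k]:
X[0] = -3
X[1] = 4.5000+0.8660i
X[2] = 4.5000-0.8660i

X = [-3, 4.5000+0.8660i, 4.5000-0.8660i]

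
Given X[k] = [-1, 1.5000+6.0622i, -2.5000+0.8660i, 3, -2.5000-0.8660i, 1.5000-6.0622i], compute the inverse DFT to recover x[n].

x[n] = (1/6) Σ(k=0 to 5) X[k] · e^(2πikn/6)

Computing each x[n]:
x[0] = 0
x[1] = -2
x[2] = -1
x[3] = -2
x[4] = 2
x[5] = 2

x = [0, -2, -1, -2, 2, 2]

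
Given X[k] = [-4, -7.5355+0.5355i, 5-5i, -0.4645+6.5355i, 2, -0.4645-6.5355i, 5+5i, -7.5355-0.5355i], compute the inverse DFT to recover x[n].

x[n] = (1/8) Σ(k=0 to 7) X[k] · e^(2πikn/8)

Computing each x[n]:
x[0] = -1
x[1] = -2
x[2] = 0
x[3] = -2
x[4] = 3
x[5] = 3
x[6] = -3
x[7] = -2

x = [-1, -2, 0, -2, 3, 3, -3, -2]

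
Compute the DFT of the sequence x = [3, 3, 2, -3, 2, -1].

X[k] = Σ(n=0 to 5) x[n] · ω_6^(nk)
where ω_6 = e^(-2πi/6)

Computing each X[k]:
X[0] = 6
X[1] = 5.0000-3.4641i
X[2] = -3.0000-3.4641i
X[3] = 8
X[4] = -3.0000+3.4641i
X[5] = 5.0000+3.4641i

X = [6, 5.0000-3.4641i, -3.0000-3.4641i, 8, -3.0000+3.4641i, 5.0000+3.4641i]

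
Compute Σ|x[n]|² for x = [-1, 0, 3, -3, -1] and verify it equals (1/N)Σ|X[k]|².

Time domain:
Σ|x[n]|² = |-1|² + |0|² + |3|² + |-3|² + |-1|² = 20.0000

Frequency domain:
(1/5)Σ|X[k]|² = (1/5)(|-2|² + |-1.3090-4.4778i|² + |-0.1910+5.1186i|² + |-0.1910-5.1186i|² + |-1.3090+4.4778i|²) = (1/5)·100.0000 = 20.0000

Both sides agree, confirming Parseval's theorem.

Σ|x[n]|² = (1/N)Σ|X[k]|² = 20.0000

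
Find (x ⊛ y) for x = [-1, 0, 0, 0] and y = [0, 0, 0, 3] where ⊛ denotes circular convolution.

(x ⊛ y)[n] = Σ(m=0 to 3) x[m] · y[(n-m) mod 4]

Computing each output sample:
(x ⊛ y)[0] = 0
(x ⊛ y)[1] = 0
(x ⊛ y)[2] = 0
(x ⊛ y)[3] = -3

x ⊛ y = [0, 0, 0, -3]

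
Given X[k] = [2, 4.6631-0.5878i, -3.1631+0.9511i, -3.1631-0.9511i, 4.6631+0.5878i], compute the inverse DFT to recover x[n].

x[n] = (1/5) Σ(k=0 to 4) X[k] · e^(2πikn/5)

Computing each x[n]:
x[0] = 1
x[1] = 2
x[2] = -1
x[3] = -2
x[4] = 2

x = [1, 2, -1, -2, 2]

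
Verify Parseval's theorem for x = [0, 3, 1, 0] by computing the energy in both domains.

Time domain:
Σ|x[n]|² = |0|² + |3|² + |1|² + |0|² = 10.0000

Frequency domain:
(1/4)Σ|X[k]|² = (1/4)(|4|² + |-1-3i|² + |-2|² + |-1+3i|²) = (1/4)·40.0000 = 10.0000

Both sides agree, confirming Parseval's theorem.

Σ|x[n]|² = (1/N)Σ|X[k]|² = 10.0000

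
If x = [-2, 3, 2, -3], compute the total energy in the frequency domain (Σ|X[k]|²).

Parseval: Σ|x[n]|² = (1/N)Σ|X[k]|², so Σ|X[k]|² = N·Σ|x[n]|² = 4·26.0000

Σ|X[k]|² = N·Σ|x[n]|² = 4·26.0000 = 104.0000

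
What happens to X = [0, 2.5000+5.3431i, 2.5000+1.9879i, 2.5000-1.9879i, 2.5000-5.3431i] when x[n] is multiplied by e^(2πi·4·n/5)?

Modulation property: DFT(ω_5^(-4n)·x[n]) = X[(k-4) mod 5], so circularly shift X by 4 positions.

X[k-4] = [2.5000+5.3431i, 2.5000+1.9879i, 2.5000-1.9879i, 2.5000-5.3431i, 0]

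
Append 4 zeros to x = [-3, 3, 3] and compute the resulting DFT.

Original 3-point DFT: [3, -6, -6]
Zero-padded 7-point DFT provides frequency interpolation.

DFT_7([x, 0, ...]) = [3, -1.7971-5.2703i, -6.3705-1.6231i, -3.8324+1.0438i, -3.8324-1.0438i, -6.3705+1.6231i, -1.7971+5.2703i]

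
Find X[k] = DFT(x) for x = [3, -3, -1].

X[k] = Σ(n=0 to 2) x[n] · ω_3^(nk)
where ω_3 = e^(-2πi/3)

Computing each X[k]:
X[0] = -1
X[1] = 5.0000+1.7321i
X[2] = 5.0000-1.7321i

X = [-1, 5.0000+1.7321i, 5.0000-1.7321i]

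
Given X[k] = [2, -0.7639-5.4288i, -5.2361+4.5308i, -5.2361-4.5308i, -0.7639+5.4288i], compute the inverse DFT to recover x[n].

x[n] = (1/5) Σ(k=0 to 4) X[k] · e^(2πikn/5)

Computing each x[n]:
x[0] = -2
x[1] = 3
x[2] = 3
x[3] = -3
x[4] = 1

x = [-2, 3, 3, -3, 1]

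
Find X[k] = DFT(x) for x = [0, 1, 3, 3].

X[k] = Σ(n=0 to 3) x[n] · ω_4^(nk)
where ω_4 = e^(-2πi/4)

Computing each X[k]:
X[0] = 7
X[1] = -3+2i
X[2] = -1
X[3] = -3-2i

X = [7, -3+2i, -1, -3-2i]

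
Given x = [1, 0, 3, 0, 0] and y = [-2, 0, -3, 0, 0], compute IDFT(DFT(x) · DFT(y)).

(x ⊛ y)[n] = Σ(m=0 to 4) x[m] · y[(n-m) mod 5]

Computing each output sample:
(x ⊛ y)[0] = -2
(x ⊛ y)[1] = 0
(x ⊛ y)[2] = -9
(x ⊛ y)[3] = 0
(x ⊛ y)[4] = -9

x ⊛ y = [-2, 0, -9, 0, -9]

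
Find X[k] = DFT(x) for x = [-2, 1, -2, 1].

X[k] = Σ(n=0 to 3) x[n] · ω_4^(nk)
where ω_4 = e^(-2πi/4)

Computing each X[k]:
X[0] = -2
X[1] = 0
X[2] = -6
X[3] = 0

X = [-2, 0, -6, 0]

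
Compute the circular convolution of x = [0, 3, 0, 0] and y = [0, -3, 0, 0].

(x ⊛ y)[n] = Σ(m=0 to 3) x[m] · y[(n-m) mod 4]

Computing each output sample:
(x ⊛ y)[0] = 0
(x ⊛ y)[1] = 0
(x ⊛ y)[2] = -9
(x ⊛ y)[3] = 0

x ⊛ y = [0, 0, -9, 0]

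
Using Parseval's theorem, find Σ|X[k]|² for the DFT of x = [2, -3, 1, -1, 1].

Parseval: Σ|x[n]|² = (1/N)Σ|X[k]|², so Σ|X[k]|² = N·Σ|x[n]|² = 5·16.0000

Σ|X[k]|² = N·Σ|x[n]|² = 5·16.0000 = 80.0000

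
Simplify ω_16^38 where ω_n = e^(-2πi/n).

Since ω_16^16 = 1, powers reduce modulo 16.
38 mod 16 = 6
So ω_16^38 = ω_16^6 = e^(-2πi·6/16)

ω_16^38 = ω_16^6 = -0.7071-0.7071i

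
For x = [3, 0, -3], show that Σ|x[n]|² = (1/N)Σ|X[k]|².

Time domain:
Σ|x[n]|² = |3|² + |0|² + |-3|² = 18.0000

Frequency domain:
(1/3)Σ|X[k]|² = (1/3)(|0|² + |4.5000-2.5981i|² + |4.5000+2.5981i|²) = (1/3)·54.0000 = 18.0000

Both sides agree, confirming Parseval's theorem.

Σ|x[n]|² = (1/N)Σ|X[k]|² = 18.0000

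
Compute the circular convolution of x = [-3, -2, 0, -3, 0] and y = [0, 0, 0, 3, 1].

(x ⊛ y)[n] = Σ(m=0 to 4) x[m] · y[(n-m) mod 5]

Computing each output sample:
(x ⊛ y)[0] = -2
(x ⊛ y)[1] = -9
(x ⊛ y)[2] = -3
(x ⊛ y)[3] = -9
(x ⊛ y)[4] = -9

x ⊛ y = [-2, -9, -3, -9, -9]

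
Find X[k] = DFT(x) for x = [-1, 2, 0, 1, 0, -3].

X[k] = Σ(n=0 to 5) x[n] · ω_6^(nk)
where ω_6 = e^(-2πi/6)

Computing each X[k]:
X[0] = -1
X[1] = -2.5000-4.3301i
X[2] = 0.5000-4.3301i
X[3] = -1
X[4] = 0.5000+4.3301i
X[5] = -2.5000+4.3301i

X = [-1, -2.5000-4.3301i, 0.5000-4.3301i, -1, 0.5000+4.3301i, -2.5000+4.3301i]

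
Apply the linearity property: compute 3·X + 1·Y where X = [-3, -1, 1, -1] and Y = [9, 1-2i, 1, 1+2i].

By linearity: DFT(3x + 1y) = 3·DFT(x) + 1·DFT(y)
= 3·[-3, -1, 1, -1] + 1·[9, 1-2i, 1, 1+2i]

Computing element-wise:
Z[0] = 3·(-3) + 1·(9) = 0
Z[1] = 3·(-1) + 1·(1-2i) = -2-2i
Z[2] = 3·(1) + 1·(1) = 4
Z[3] = 3·(-1) + 1·(1+2i) = -2+2i

DFT(3x + 1y) = 3·X + 1·Y = [0, -2-2i, 4, -2+2i]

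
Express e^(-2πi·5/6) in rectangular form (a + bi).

ω_6^5 = e^(-2πi·5/6)
= cos(-2π·5/6) + i·sin(-2π·5/6)
= cos(-10π/6) + i·sin(-10π/6)

ω_6^5 = cos(-10π/6) + i·sin(-10π/6) = 0.5000+0.8660i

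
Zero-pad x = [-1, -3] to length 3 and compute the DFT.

Original 2-point DFT: [-4, 2]
Zero-padded 3-point DFT provides frequency interpolation.

DFT_3([x, 0, ...]) = [-4, 0.5000+2.5981i, 0.5000-2.5981i]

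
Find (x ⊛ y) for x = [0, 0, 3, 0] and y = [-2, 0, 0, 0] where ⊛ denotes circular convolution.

(x ⊛ y)[n] = Σ(m=0 to 3) x[m] · y[(n-m) mod 4]

Computing each output sample:
(x ⊛ y)[0] = 0
(x ⊛ y)[1] = 0
(x ⊛ y)[2] = -6
(x ⊛ y)[3] = 0

x ⊛ y = [0, 0, -6, 0]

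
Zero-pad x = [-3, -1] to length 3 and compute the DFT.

Original 2-point DFT: [-4, -2]
Zero-padded 3-point DFT provides frequency interpolation.

DFT_3([x, 0, ...]) = [-4, -2.5000+0.8660i, -2.5000-0.8660i]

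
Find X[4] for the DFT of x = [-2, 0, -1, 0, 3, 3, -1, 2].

X[4] = Σ(n=0 to 7) x[n] · ω_8^(4n) where ω_8 = e^(-2πi/8)
= (-2)·ω_8^0 + (0)·ω_8^4 + (-1)·ω_8^8 + (0)·ω_8^12 + (3)·ω_8^16 + (3)·ω_8^20 + (-1)·ω_8^24 + (2)·ω_8^28

X[4] = -6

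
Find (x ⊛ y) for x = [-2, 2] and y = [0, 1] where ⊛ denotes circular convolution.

(x ⊛ y)[n] = Σ(m=0 to 1) x[m] · y[(n-m) mod 2]

Computing each output sample:
(x ⊛ y)[0] = 2
(x ⊛ y)[1] = -2

x ⊛ y = [2, -2]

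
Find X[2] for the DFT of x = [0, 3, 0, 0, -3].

X[2] = Σ(n=0 to 4) x[n] · ω_5^(2n) where ω_5 = e^(-2πi/5)
= (0)·ω_5^0 + (3)·ω_5^2 + (0)·ω_5^4 + (0)·ω_5^6 + (-3)·ω_5^8

X[2] = -3.5267i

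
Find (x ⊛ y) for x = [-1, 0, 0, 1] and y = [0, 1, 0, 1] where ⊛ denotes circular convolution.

(x ⊛ y)[n] = Σ(m=0 to 3) x[m] · y[(n-m) mod 4]

Computing each output sample:
(x ⊛ y)[0] = 1
(x ⊛ y)[1] = -1
(x ⊛ y)[2] = 1
(x ⊛ y)[3] = -1

x ⊛ y = [1, -1, 1, -1]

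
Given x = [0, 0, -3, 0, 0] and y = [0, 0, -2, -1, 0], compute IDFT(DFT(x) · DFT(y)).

(x ⊛ y)[n] = Σ(m=0 to 4) x[m] · y[(n-m) mod 5]

Computing each output sample:
(x ⊛ y)[0] = 3
(x ⊛ y)[1] = 0
(x ⊛ y)[2] = 0
(x ⊛ y)[3] = 0
(x ⊛ y)[4] = 6

x ⊛ y = [3, 0, 0, 0, 6]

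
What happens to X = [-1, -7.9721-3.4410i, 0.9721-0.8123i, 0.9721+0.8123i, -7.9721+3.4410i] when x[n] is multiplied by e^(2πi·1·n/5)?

Modulation property: DFT(ω_5^(-1n)·x[n]) = X[(k-1) mod 5], so circularly shift X by 1 positions.

X[k-1] = [-7.9721+3.4410i, -1, -7.9721-3.4410i, 0.9721-0.8123i, 0.9721+0.8123i]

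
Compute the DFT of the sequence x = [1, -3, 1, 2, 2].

X[k] = Σ(n=0 to 4) x[n] · ω_5^(nk)
where ω_5 = e^(-2πi/5)

Computing each X[k]:
X[0] = 3
X[1] = -1.7361+5.3431i
X[2] = 2.7361+1.9879i
X[3] = 2.7361-1.9879i
X[4] = -1.7361-5.3431i

X = [3, -1.7361+5.3431i, 2.7361+1.9879i, 2.7361-1.9879i, -1.7361-5.3431i]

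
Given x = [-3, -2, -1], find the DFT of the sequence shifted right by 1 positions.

Time shift by 1: X_shifted[k] = ω_3^(1k) · X[k]
Shifted x = [-1, -3, -2]

DFT(x[n-1]) = [-6, 1.5000+0.8660i, 1.5000-0.8660i]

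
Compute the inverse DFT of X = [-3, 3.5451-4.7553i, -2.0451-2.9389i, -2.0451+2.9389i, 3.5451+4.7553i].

x[n] = (1/5) Σ(k=0 to 4) X[k] · e^(2πikn/5)

Computing each x[n]:
x[0] = 0
x[1] = 3
x[2] = -2
x[3] = -2
x[4] = -2

x = [0, 3, -2, -2, -2]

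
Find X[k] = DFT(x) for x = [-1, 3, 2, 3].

X[k] = Σ(n=0 to 3) x[n] · ω_4^(nk)
where ω_4 = e^(-2πi/4)

Computing each X[k]:
X[0] = 7
X[1] = -3
X[2] = -5
X[3] = -3

X = [7, -3, -5, -3]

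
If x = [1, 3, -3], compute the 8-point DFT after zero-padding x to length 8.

Original 3-point DFT: [1, 1.0000-5.1962i, 1.0000+5.1962i]
Zero-padded 8-point DFT provides frequency interpolation.

DFT_8([x, 0, ...]) = [1, 3.1213+0.8787i, 4-3i, -1.1213-5.1213i, -5, -1.1213+5.1213i, 4+3i, 3.1213-0.8787i]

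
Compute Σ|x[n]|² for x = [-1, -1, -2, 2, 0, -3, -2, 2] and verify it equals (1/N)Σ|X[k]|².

Time domain:
Σ|x[n]|² = |-1|² + |-1|² + |-2|² + |2|² + |0|² + |-3|² + |-2|² + |2|² = 27.0000

Frequency domain:
(1/8)Σ|X[k]|² = (1/8)(|-5|² + |0.4142-1.4142i|² + |3+8i|² + |-2.4142-1.4142i|² + |-5|² + |-2.4142+1.4142i|² + |3-8i|² + |0.4142+1.4142i|²) = (1/8)·216.0000 = 27.0000

Both sides agree, confirming Parseval's theorem.

Σ|x[n]|² = (1/N)Σ|X[k]|² = 27.0000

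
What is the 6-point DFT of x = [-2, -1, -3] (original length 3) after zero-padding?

Original 3-point DFT: [-6, -1.7321i, 1.7321i]
Zero-padded 6-point DFT provides frequency interpolation.

DFT_6([x, 0, ...]) = [-6, -1.0000+3.4641i, -1.7321i, -4, 1.7321i, -1.0000-3.4641i]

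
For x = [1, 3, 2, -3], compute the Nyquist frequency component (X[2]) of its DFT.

X[2] = Σ(n=0 to 3) x[n] · ω_4^(2n) where ω_4 = e^(-2πi/4)
= (1)·ω_4^0 + (3)·ω_4^2 + (2)·ω_4^4 + (-3)·ω_4^6

X[2] = 3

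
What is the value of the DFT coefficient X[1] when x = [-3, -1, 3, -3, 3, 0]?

X[1] = Σ(n=0 to 5) x[n] · ω_6^(1n) where ω_6 = e^(-2πi/6)
= (-3)·ω_6^0 + (-1)·ω_6^1 + (3)·ω_6^2 + (-3)·ω_6^3 + (3)·ω_6^4 + (0)·ω_6^5

X[1] = -3.5000+0.8660i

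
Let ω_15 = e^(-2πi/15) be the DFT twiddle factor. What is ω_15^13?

ω_15^13 = e^(-2πi·13/15)
= cos(-2π·13/15) + i·sin(-2π·13/15)
= cos(-26π/15) + i·sin(-26π/15)

ω_15^13 = cos(-26π/15) + i·sin(-26π/15) = 0.6691+0.7431i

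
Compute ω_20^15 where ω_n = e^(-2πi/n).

ω_20^15 = e^(-2πi·15/20)
= cos(-2π·15/20) + i·sin(-2π·15/20)
= cos(-30π/20) + i·sin(-30π/20)

ω_20^15 = cos(-30π/20) + i·sin(-30π/20) = 1i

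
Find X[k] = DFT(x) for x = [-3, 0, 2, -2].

X[k] = Σ(n=0 to 3) x[n] · ω_4^(nk)
where ω_4 = e^(-2πi/4)

Computing each X[k]:
X[0] = -3
X[1] = -5-2i
X[2] = 1
X[3] = -5+2i

X = [-3, -5-2i, 1, -5+2i]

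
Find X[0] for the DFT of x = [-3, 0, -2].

X[0] = Σ(n=0 to 2) x[n] · ω_3^0 = Σ x[n]
= (-3) + (0) + (-2)

X[0] = -5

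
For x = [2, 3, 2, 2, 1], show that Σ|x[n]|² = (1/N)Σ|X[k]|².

Time domain:
Σ|x[n]|² = |2|² + |3|² + |2|² + |2|² + |1|² = 22.0000

Frequency domain:
(1/5)Σ|X[k]|² = (1/5)(|10|² + |-1.9021i|² + |-1.1756i|² + |1.1756i|² + |1.9021i|²) = (1/5)·110.0000 = 22.0000

Both sides agree, confirming Parseval's theorem.

Σ|x[n]|² = (1/N)Σ|X[k]|² = 22.0000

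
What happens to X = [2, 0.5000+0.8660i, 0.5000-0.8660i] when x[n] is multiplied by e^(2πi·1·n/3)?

Modulation property: DFT(ω_3^(-1n)·x[n]) = X[(k-1) mod 3], so circularly shift X by 1 positions.

X[k-1] = [0.5000-0.8660i, 2, 0.5000+0.8660i]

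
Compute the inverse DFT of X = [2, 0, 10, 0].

x[n] = (1/4) Σ(k=0 to 3) X[k] · e^(2πikn/4)

Computing each x[n]:
x[0] = 3
x[1] = -2
x[2] = 3
x[3] = -2

x = [3, -2, 3, -2]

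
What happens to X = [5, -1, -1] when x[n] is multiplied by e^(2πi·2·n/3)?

Modulation property: DFT(ω_3^(-2n)·x[n]) = X[(k-2) mod 3], so circularly shift X by 2 positions.

X[k-2] = [-1, -1, 5]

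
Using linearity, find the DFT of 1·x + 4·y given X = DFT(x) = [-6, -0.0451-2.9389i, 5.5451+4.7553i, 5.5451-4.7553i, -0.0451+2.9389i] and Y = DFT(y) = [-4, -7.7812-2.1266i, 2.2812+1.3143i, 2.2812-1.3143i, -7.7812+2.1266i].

By linearity: DFT(1x + 4y) = 1·DFT(x) + 4·DFT(y)
= 1·[-6, -0.0451-2.9389i, 5.5451+4.7553i, 5.5451-4.7553i, -0.0451+2.9389i] + 4·[-4, -7.7812-2.1266i, 2.2812+1.3143i, 2.2812-1.3143i, -7.7812+2.1266i]

Computing element-wise:
Z[0] = 1·(-6) + 4·(-4) = -22
Z[1] = 1·(-0.0451-2.9389i) + 4·(-7.7812-2.1266i) = -31.1699-11.4453i
Z[2] = 1·(5.5451+4.7553i) + 4·(2.2812+1.3143i) = 14.6699+10.0125i
Z[3] = 1·(5.5451-4.7553i) + 4·(2.2812-1.3143i) = 14.6699-10.0125i
Z[4] = 1·(-0.0451+2.9389i) + 4·(-7.7812+2.1266i) = -31.1699+11.4453i

DFT(1x + 4y) = 1·X + 4·Y = [-22, -31.1699-11.4453i, 14.6699+10.0125i, 14.6699-10.0125i, -31.1699+11.4453i]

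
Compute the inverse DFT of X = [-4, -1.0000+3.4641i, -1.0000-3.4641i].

x[n] = (1/3) Σ(k=0 to 2) X[k] · e^(2πikn/3)

Computing each x[n]:
x[0] = -2
x[1] = -3
x[2] = 1

x = [-2, -3, 1]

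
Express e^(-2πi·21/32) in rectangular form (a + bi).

ω_32^21 = e^(-2πi·21/32)
= cos(-2π·21/32) + i·sin(-2π·21/32)
= cos(-42π/32) + i·sin(-42π/32)

ω_32^21 = cos(-42π/32) + i·sin(-42π/32) = -0.5556+0.8315i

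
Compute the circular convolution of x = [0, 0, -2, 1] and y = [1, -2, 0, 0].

(x ⊛ y)[n] = Σ(m=0 to 3) x[m] · y[(n-m) mod 4]

Computing each output sample:
(x ⊛ y)[0] = -2
(x ⊛ y)[1] = 0
(x ⊛ y)[2] = -2
(x ⊛ y)[3] = 5

x ⊛ y = [-2, 0, -2, 5]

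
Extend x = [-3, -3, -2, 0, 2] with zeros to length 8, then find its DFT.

Original 5-point DFT: [-6, -1.6910+5.9309i, -2.8090+1.0368i, -2.8090-1.0368i, -1.6910-5.9309i]
Zero-padded 8-point DFT provides frequency interpolation.

DFT_8([x, 0, ...]) = [-6, -7.1213+4.1213i, 1+3i, -2.8787+0.1213i, 0, -2.8787-0.1213i, 1-3i, -7.1213-4.1213i]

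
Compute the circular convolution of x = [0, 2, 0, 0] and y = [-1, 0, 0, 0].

(x ⊛ y)[n] = Σ(m=0 to 3) x[m] · y[(n-m) mod 4]

Computing each output sample:
(x ⊛ y)[0] = 0
(x ⊛ y)[1] = -2
(x ⊛ y)[2] = 0
(x ⊛ y)[3] = 0

x ⊛ y = [0, -2, 0, 0]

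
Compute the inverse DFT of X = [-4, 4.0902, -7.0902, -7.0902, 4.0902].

x[n] = (1/5) Σ(k=0 to 4) X[k] · e^(2πikn/5)

Computing each x[n]:
x[0] = -2
x[1] = 2
x[2] = -3
x[3] = -3
x[4] = 2

x = [-2, 2, -3, -3, 2]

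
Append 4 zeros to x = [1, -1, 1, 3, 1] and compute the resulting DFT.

Original 5-point DFT: [5, -2.2361+3.0777i, 2.2361-0.7265i, 2.2361+0.7265i, -2.2361-3.0777i]
Zero-padded 9-point DFT provides frequency interpolation.

DFT_9([x, 0, ...]) = [5, -2.0321-3.2821i, -0.8473+3.8837i, 3.5000+0.8660i, 1.3794-0.6285i, 1.3794+0.6285i, 3.5000-0.8660i, -0.8473-3.8837i, -2.0321+3.2821i]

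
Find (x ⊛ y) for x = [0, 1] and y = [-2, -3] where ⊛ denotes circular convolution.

(x ⊛ y)[n] = Σ(m=0 to 1) x[m] · y[(n-m) mod 2]

Computing each output sample:
(x ⊛ y)[0] = -3
(x ⊛ y)[1] = -2

x ⊛ y = [-3, -2]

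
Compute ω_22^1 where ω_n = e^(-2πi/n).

ω_22^1 = e^(-2πi·1/22)
= cos(-2π·1/22) + i·sin(-2π·1/22)
= cos(-2π/22) + i·sin(-2π/22)

ω_22^1 = cos(-2π/22) + i·sin(-2π/22) = 0.9595-0.2817i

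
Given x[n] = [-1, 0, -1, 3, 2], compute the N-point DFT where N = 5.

X[k] = Σ(n=0 to 4) x[n] · ω_5^(nk)
where ω_5 = e^(-2πi/5)

Computing each X[k]:
X[0] = 3
X[1] = -2.0000+4.2533i
X[2] = -2.0000-2.6287i
X[3] = -2.0000+2.6287i
X[4] = -2.0000-4.2533i

X = [3, -2.0000+4.2533i, -2.0000-2.6287i, -2.0000+2.6287i, -2.0000-4.2533i]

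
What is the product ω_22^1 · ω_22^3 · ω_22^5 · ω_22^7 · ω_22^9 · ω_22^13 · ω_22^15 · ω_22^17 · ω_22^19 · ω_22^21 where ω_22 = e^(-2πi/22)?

The primitive 22nd roots of unity are ω_22^k for k coprime to 22: k ∈ {1, 3, 5, 7, 9, 13, 15, 17, 19, 21}
Their product equals the constant term of the cyclotomic polynomial Φ_22(x) up to sign.
For n ≥ 3, the product of all primitive nth roots of unity is 1. (For n=1 it is 1; for n=2 it is -1.)

1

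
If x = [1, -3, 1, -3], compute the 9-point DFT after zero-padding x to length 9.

Original 4-point DFT: [-4, 0, 8, 0]
Zero-padded 9-point DFT provides frequency interpolation.

DFT_9([x, 0, ...]) = [-4, 0.3755+3.5416i, 1.0394+0.0143i, -1.0000+3.4641i, 6.0851+4.2669i, 6.0851-4.2669i, -1.0000-3.4641i, 1.0394-0.0143i, 0.3755-3.5416i]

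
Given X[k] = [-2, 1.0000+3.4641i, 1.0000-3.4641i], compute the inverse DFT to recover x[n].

x[n] = (1/3) Σ(k=0 to 2) X[k] · e^(2πikn/3)

Computing each x[n]:
x[0] = 0
x[1] = -3
x[2] = 1

x = [0, -3, 1]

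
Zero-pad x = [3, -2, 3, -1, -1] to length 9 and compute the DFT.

Original 5-point DFT: [2, 0.4549-1.4001i, 6.0451+4.3920i, 6.0451-4.3920i, 0.4549+1.4001i]
Zero-padded 9-point DFT provides frequency interpolation.

DFT_9([x, 0, ...]) = [2, 3.4285-0.4608i, -0.4324-0.5653i, 2.0000+5.1962i, 7.5039+2.4936i, 7.5039-2.4936i, 2.0000-5.1962i, -0.4324+0.5653i, 3.4285+0.4608i]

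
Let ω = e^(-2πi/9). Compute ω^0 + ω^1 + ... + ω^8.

Sum of all nth roots of unity equals 0 for n > 1 (geometric series with r ≠ 1).

0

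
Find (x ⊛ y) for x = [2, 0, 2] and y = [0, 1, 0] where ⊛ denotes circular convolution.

(x ⊛ y)[n] = Σ(m=0 to 2) x[m] · y[(n-m) mod 3]

Computing each output sample:
(x ⊛ y)[0] = 2
(x ⊛ y)[1] = 2
(x ⊛ y)[2] = 0

x ⊛ y = [2, 2, 0]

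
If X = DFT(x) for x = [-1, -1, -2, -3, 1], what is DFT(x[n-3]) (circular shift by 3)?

Time shift by 3: X_shifted[k] = ω_5^(3k) · X[k]
Shifted x = [-2, -3, 1, -1, -1]

DFT(x[n-3]) = [-6, -3.2361+0.7265i, 1.2361+3.0777i, 1.2361-3.0777i, -3.2361-0.7265i]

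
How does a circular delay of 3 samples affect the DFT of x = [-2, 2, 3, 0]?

Time shift by 3: X_shifted[k] = ω_4^(3k) · X[k]
Shifted x = [2, 3, 0, -2]

DFT(x[n-3]) = [3, 2-5i, 1, 2+5i]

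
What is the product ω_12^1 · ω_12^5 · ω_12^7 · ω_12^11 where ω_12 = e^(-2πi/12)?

The primitive 12th roots of unity are ω_12^k for k coprime to 12: k ∈ {1, 5, 7, 11}
Their product equals the constant term of the cyclotomic polynomial Φ_12(x) up to sign.
For n ≥ 3, the product of all primitive nth roots of unity is 1. (For n=1 it is 1; for n=2 it is -1.)

1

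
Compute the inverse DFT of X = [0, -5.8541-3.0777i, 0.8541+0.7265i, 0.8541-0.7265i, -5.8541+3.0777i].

x[n] = (1/5) Σ(k=0 to 4) X[k] · e^(2πikn/5)

Computing each x[n]:
x[0] = -2
x[1] = 0
x[2] = 3
x[3] = 1
x[4] = -2

x = [-2, 0, 3, 1, -2]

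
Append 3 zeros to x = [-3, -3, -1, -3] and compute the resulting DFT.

Original 4-point DFT: [-10, -2, 2, -2]
Zero-padded 7-point DFT provides frequency interpolation.

DFT_7([x, 0, ...]) = [-10, -1.9450+4.6221i, -3.3019+0.1454i, -0.2530+3.4446i, -0.2530-3.4446i, -3.3019-0.1454i, -1.9450-4.6221i]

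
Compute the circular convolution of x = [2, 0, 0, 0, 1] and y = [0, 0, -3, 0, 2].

(x ⊛ y)[n] = Σ(m=0 to 4) x[m] · y[(n-m) mod 5]

Computing each output sample:
(x ⊛ y)[0] = 0
(x ⊛ y)[1] = -3
(x ⊛ y)[2] = -6
(x ⊛ y)[3] = 2
(x ⊛ y)[4] = 4

x ⊛ y = [0, -3, -6, 2, 4]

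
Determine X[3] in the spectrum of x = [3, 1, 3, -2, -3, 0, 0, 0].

X[3] = Σ(n=0 to 7) x[n] · ω_8^(3n) where ω_8 = e^(-2πi/8)
= (3)·ω_8^0 + (1)·ω_8^3 + (3)·ω_8^6 + (-2)·ω_8^9 + (-3)·ω_8^12 + (0)·ω_8^15 + (0)·ω_8^18 + (0)·ω_8^21

X[3] = 3.8787+3.7071i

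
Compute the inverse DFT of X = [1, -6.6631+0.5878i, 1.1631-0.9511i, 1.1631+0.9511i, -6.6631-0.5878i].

x[n] = (1/5) Σ(k=0 to 4) X[k] · e^(2πikn/5)

Computing each x[n]:
x[0] = -2
x[1] = -1
x[2] = 2
x[3] = 3
x[4] = -1

x = [-2, -1, 2, 3, -1]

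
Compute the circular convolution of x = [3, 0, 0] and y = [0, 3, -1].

(x ⊛ y)[n] = Σ(m=0 to 2) x[m] · y[(n-m) mod 3]

Computing each output sample:
(x ⊛ y)[0] = 0
(x ⊛ y)[1] = 9
(x ⊛ y)[2] = -3

x ⊛ y = [0, 9, -3]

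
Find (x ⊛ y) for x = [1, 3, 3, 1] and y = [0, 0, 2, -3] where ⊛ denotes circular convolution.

(x ⊛ y)[n] = Σ(m=0 to 3) x[m] · y[(n-m) mod 4]

Computing each output sample:
(x ⊛ y)[0] = -3
(x ⊛ y)[1] = -7
(x ⊛ y)[2] = -1
(x ⊛ y)[3] = 3

x ⊛ y = [-3, -7, -1, 3]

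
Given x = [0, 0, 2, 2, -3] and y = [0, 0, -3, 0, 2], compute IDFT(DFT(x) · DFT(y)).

(x ⊛ y)[n] = Σ(m=0 to 4) x[m] · y[(n-m) mod 5]

Computing each output sample:
(x ⊛ y)[0] = -6
(x ⊛ y)[1] = 13
(x ⊛ y)[2] = 4
(x ⊛ y)[3] = -6
(x ⊛ y)[4] = -6

x ⊛ y = [-6, 13, 4, -6, -6]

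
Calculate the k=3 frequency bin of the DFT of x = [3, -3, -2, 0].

X[3] = Σ(n=0 to 3) x[n] · ω_4^(3n) where ω_4 = e^(-2πi/4)
= (3)·ω_4^0 + (-3)·ω_4^3 + (-2)·ω_4^6 + (0)·ω_4^9

X[3] = 5-3i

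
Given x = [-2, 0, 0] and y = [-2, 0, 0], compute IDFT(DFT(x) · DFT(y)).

(x ⊛ y)[n] = Σ(m=0 to 2) x[m] · y[(n-m) mod 3]

Computing each output sample:
(x ⊛ y)[0] = 4
(x ⊛ y)[1] = 0
(x ⊛ y)[2] = 0

x ⊛ y = [4, 0, 0]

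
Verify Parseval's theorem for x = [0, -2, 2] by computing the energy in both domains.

Time domain:
Σ|x[n]|² = |0|² + |-2|² + |2|² = 8.0000

Frequency domain:
(1/3)Σ|X[k]|² = (1/3)(|0|² + |3.4641i|² + |-3.4641i|²) = (1/3)·24.0000 = 8.0000

Both sides agree, confirming Parseval's theorem.

Σ|x[n]|² = (1/N)Σ|X[k]|² = 8.0000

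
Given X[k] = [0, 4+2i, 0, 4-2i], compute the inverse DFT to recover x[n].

x[n] = (1/4) Σ(k=0 to 3) X[k] · e^(2πikn/4)

Computing each x[n]:
x[0] = 2
x[1] = -1
x[2] = -2
x[3] = 1

x = [2, -1, -2, 1]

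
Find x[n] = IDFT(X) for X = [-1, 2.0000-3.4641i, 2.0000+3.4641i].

x[n] = (1/3) Σ(k=0 to 2) X[k] · e^(2πikn/3)

Computing each x[n]:
x[0] = 1
x[1] = 1
x[2] = -3

x = [1, 1, -3]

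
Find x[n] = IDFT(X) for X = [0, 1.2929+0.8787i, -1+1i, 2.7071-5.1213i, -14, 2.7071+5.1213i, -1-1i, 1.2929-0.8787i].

x[n] = (1/8) Σ(k=0 to 7) X[k] · e^(2πikn/8)

Computing each x[n]:
x[0] = -1
x[1] = 2
x[2] = -3
x[3] = 3
x[4] = -3
x[5] = 1
x[6] = 0
x[7] = 1

x = [-1, 2, -3, 3, -3, 1, 0, 1]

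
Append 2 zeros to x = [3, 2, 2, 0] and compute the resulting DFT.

Original 4-point DFT: [7, 1-2i, 3, 1+2i]
Zero-padded 6-point DFT provides frequency interpolation.

DFT_6([x, 0, ...]) = [7, 3.0000-3.4641i, 1, 3, 1, 3.0000+3.4641i]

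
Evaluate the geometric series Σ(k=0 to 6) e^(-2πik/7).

Sum of all nth roots of unity equals 0 for n > 1 (geometric series with r ≠ 1).

0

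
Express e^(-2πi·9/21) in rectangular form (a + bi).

ω_21^9 = e^(-2πi·9/21)
= cos(-2π·9/21) + i·sin(-2π·9/21)
= cos(-18π/21) + i·sin(-18π/21)

ω_21^9 = cos(-18π/21) + i·sin(-18π/21) = -0.9010-0.4339i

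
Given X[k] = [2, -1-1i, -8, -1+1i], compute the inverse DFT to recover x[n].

x[n] = (1/4) Σ(k=0 to 3) X[k] · e^(2πikn/4)

Computing each x[n]:
x[0] = -2
x[1] = 3
x[2] = -1
x[3] = 2

x = [-2, 3, -1, 2]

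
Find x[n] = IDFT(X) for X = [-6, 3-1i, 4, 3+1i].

x[n] = (1/4) Σ(k=0 to 3) X[k] · e^(2πikn/4)

Computing each x[n]:
x[0] = 1
x[1] = -2
x[2] = -2
x[3] = -3

x = [1, -2, -2, -3]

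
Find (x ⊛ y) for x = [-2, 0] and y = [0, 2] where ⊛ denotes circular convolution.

(x ⊛ y)[n] = Σ(m=0 to 1) x[m] · y[(n-m) mod 2]

Computing each output sample:
(x ⊛ y)[0] = 0
(x ⊛ y)[1] = -4

x ⊛ y = [0, -4]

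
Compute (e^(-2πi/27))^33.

Since ω_27^27 = 1, powers reduce modulo 27.
33 mod 27 = 6
So ω_27^33 = ω_27^6 = e^(-2πi·6/27)

ω_27^33 = ω_27^6 = 0.1736-0.9848i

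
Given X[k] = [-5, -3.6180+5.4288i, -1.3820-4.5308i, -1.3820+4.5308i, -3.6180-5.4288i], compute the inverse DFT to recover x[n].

x[n] = (1/5) Σ(k=0 to 4) X[k] · e^(2πikn/5)

Computing each x[n]:
x[0] = -3
x[1] = -2
x[2] = -3
x[3] = 3
x[4] = 0

x = [-3, -2, -3, 3, 0]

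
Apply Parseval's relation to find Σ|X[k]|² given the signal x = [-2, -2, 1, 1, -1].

Parseval: Σ|x[n]|² = (1/N)Σ|X[k]|², so Σ|X[k]|² = N·Σ|x[n]|² = 5·11.0000

Σ|X[k]|² = N·Σ|x[n]|² = 5·11.0000 = 55.0000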